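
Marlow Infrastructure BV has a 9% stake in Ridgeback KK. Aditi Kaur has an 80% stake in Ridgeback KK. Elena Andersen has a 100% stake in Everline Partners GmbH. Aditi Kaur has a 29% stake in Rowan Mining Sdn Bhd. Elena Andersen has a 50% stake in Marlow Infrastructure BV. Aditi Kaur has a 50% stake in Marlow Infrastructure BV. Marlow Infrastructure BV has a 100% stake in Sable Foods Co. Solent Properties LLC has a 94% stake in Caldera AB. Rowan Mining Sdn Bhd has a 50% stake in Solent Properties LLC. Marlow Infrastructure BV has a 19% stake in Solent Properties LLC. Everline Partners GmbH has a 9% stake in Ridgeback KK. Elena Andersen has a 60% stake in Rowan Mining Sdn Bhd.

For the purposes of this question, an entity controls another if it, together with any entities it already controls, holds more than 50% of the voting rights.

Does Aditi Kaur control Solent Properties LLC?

No

Aditi holds 80% of Ridgeback, so Aditi controls Ridgeback.
Neither Aditi nor any entity Aditi controls holds any voting interest in Solent.
So Aditi does not control Solent.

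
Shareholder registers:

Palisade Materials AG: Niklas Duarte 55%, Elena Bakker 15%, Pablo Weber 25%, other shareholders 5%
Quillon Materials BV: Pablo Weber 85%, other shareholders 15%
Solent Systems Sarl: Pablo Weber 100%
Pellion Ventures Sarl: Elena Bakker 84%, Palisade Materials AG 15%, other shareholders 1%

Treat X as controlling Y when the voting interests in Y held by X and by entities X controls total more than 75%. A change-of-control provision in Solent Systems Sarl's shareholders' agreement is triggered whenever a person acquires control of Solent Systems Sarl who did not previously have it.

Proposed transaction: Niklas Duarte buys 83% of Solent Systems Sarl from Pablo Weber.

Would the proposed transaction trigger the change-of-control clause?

Yes

The purchase adds only to Niklas's holdings (Pablo's stake shrinks), so Niklas is the only person who could newly come to control Solent.
Niklas's largest direct stake is 55% in Palisade, which does not meet the threshold, so Niklas controls no company.
Neither Niklas nor any entity Niklas controls holds any voting interest in Solent.
So before the transaction, Niklas does not control Solent.
After the purchase, Niklas holds 83% of Solent directly, and Pablo's stake falls to 17%.
Niklas holds 83% of Solent, so Niklas controls Solent.
Niklas did not control Solent before and does after, so the clause is triggered.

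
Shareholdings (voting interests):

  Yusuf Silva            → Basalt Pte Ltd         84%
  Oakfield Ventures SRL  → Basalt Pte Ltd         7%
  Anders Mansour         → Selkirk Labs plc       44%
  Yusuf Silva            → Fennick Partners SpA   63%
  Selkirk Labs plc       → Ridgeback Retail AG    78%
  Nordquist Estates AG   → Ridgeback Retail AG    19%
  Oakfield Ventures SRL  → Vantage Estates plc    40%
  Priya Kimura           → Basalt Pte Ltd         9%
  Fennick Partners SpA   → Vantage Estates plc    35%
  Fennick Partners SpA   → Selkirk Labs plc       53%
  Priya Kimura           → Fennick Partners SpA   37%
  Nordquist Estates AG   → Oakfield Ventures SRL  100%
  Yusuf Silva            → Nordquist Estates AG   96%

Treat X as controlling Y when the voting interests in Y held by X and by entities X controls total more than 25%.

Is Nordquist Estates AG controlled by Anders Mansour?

Anders holds 44% of Selkirk, so Anders controls Selkirk.
Selkirk holds 78% of Ridgeback, so Anders controls Ridgeback.
Neither Anders nor any entity Anders controls holds any voting interest in Nordquist.
So Anders does not control Nordquist.

No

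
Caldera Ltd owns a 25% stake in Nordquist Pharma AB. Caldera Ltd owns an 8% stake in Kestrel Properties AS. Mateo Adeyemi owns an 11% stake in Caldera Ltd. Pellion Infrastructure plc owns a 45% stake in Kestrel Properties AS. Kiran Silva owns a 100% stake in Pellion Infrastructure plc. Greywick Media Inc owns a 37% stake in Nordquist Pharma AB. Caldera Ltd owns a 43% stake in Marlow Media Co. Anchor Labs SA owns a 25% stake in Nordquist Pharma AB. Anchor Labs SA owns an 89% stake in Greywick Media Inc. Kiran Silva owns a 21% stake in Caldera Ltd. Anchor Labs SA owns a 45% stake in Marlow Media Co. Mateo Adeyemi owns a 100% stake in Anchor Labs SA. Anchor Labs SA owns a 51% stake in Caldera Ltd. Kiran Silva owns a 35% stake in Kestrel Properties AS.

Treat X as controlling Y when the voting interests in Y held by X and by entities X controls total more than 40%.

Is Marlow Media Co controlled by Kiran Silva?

No

Kiran holds 100% of Pellion, so Kiran controls Pellion.
Kiran and Pellion together hold 35% + 45% = 80% of Kestrel, so Kiran controls Kestrel.
Neither Kiran nor any entity Kiran controls holds any voting interest in Marlow.
So Kiran does not control Marlow.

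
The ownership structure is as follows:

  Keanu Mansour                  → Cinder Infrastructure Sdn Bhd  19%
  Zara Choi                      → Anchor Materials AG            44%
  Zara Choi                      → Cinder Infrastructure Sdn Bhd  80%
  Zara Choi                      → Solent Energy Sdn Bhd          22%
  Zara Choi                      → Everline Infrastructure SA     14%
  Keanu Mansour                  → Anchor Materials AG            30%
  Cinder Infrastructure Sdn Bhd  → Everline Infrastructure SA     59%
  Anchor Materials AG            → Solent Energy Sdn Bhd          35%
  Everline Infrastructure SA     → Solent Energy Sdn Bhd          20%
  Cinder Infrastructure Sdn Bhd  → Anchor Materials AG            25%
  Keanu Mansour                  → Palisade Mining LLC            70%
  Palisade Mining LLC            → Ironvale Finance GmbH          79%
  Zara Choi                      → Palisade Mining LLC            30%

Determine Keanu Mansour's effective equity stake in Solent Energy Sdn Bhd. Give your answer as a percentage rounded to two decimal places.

14.40%

Keanu reaches Solent along 3 paths.
Via Cinder → Everline: 19% × 59% × 20% = 2.242%.
Via Anchor: 30% × 35% = 10.5%.
Via Cinder → Anchor: 19% × 25% × 35% = 1.6625%.
Total: 2.242% + 10.5% + 1.6625% = 14.4045%.
Rounded: 14.40%.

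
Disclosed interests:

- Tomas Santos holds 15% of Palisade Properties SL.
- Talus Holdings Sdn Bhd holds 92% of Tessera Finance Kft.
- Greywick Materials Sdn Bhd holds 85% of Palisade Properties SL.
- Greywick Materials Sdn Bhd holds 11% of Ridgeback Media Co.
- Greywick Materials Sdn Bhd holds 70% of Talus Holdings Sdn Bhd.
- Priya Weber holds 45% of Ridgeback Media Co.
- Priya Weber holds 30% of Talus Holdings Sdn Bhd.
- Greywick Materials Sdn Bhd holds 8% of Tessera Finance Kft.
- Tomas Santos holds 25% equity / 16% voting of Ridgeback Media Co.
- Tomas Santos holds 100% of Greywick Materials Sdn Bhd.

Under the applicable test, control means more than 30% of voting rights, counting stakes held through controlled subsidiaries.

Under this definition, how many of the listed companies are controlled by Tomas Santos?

Tomas holds 100% of Greywick, so Tomas controls Greywick.
Greywick holds 70% of Talus, so Tomas controls Talus.
Greywick and Tomas together hold 85% + 15% = 100% of Palisade, so Tomas controls Palisade.
Talus and Greywick together hold 92% + 8% = 100% of Tessera, so Tomas controls Tessera.
No other company's threshold is met.
Tomas controls 4 companies.

4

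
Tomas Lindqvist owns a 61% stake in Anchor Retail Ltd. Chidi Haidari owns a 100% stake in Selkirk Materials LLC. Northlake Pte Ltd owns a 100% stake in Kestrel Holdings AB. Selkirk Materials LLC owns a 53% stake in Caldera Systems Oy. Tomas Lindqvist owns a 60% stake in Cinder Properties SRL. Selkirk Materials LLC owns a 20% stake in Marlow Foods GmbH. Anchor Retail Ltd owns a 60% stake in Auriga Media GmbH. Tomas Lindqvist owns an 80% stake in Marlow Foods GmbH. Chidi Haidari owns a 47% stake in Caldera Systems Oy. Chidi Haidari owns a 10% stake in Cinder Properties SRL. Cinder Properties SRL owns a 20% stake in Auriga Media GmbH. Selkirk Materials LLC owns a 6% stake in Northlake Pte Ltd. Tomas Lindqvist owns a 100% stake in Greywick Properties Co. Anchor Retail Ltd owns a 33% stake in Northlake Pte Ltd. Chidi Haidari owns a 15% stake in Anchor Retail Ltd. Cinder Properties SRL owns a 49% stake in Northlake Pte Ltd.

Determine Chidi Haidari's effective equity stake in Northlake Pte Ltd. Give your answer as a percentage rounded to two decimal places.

15.85%

Chidi reaches Northlake along 3 paths.
Via Anchor: 15% × 33% = 4.95%.
Via Cinder: 10% × 49% = 4.9%.
Via Selkirk: 100% × 6% = 6%.
Total: 4.95% + 4.9% + 6% = 15.85%.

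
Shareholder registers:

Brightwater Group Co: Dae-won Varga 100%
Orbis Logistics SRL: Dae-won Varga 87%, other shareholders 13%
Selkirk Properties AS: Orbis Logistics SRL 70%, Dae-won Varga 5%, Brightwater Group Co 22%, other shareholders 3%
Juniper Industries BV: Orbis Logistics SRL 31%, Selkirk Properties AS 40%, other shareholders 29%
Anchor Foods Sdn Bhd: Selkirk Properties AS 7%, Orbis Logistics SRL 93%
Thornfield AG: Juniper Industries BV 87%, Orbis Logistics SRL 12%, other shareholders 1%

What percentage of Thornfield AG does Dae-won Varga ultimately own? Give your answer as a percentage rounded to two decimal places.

64.49%

Dae-won reaches Thornfield along 5 paths.
Via Orbis → Juniper: 87% × 31% × 87% = 23.4639%.
Via Orbis → Selkirk → Juniper: 87% × 70% × 40% × 87% = 21.1932%.
Via Selkirk → Juniper: 5% × 40% × 87% = 1.74%.
Via Brightwater → Selkirk → Juniper: 100% × 22% × 40% × 87% = 7.656%.
Via Orbis: 87% × 12% = 10.44%.
Total: 23.4639% + 21.1932% + 1.74% + 7.656% + 10.44% = 64.4931%.
Rounded: 64.49%.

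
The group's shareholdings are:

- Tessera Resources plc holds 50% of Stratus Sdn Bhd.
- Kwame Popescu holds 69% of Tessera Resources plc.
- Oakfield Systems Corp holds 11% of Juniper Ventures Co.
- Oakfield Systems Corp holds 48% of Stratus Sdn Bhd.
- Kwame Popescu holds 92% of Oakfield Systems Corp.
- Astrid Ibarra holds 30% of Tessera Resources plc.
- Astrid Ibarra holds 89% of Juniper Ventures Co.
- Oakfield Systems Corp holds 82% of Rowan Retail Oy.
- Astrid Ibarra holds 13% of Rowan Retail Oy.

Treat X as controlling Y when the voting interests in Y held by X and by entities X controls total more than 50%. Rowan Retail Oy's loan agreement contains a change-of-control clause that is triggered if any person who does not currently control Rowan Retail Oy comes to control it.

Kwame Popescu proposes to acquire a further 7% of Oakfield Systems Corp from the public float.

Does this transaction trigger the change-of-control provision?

No

The purchase changes only Kwame's holdings, so Kwame is the only person who could newly come to control Rowan.
Kwame holds 92% of Oakfield, so Kwame controls Oakfield.
Oakfield holds 82% of Rowan, so Kwame controls Rowan.
So Kwame already controls Rowan before the transaction.
After the purchase, Kwame's direct stake in Oakfield rises to 92% + 7% = 99%.
Kwame controlled Rowan already, so this is not a new person acquiring control; every other person's position is unchanged or reduced.
No new person acquires control, so the clause is not triggered.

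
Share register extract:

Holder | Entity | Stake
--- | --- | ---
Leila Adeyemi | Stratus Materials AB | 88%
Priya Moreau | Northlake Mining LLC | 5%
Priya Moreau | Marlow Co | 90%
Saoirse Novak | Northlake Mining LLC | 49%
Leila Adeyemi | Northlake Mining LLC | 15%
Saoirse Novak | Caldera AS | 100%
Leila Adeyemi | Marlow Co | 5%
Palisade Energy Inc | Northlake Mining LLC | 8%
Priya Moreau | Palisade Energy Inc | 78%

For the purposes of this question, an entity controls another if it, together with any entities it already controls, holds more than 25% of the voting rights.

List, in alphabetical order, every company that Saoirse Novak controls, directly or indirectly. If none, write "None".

Caldera AS, Northlake Mining LLC

Saoirse holds 100% of Caldera, so Saoirse controls Caldera.
Saoirse holds 49% of Northlake, so Saoirse controls Northlake.
No other company's threshold is met.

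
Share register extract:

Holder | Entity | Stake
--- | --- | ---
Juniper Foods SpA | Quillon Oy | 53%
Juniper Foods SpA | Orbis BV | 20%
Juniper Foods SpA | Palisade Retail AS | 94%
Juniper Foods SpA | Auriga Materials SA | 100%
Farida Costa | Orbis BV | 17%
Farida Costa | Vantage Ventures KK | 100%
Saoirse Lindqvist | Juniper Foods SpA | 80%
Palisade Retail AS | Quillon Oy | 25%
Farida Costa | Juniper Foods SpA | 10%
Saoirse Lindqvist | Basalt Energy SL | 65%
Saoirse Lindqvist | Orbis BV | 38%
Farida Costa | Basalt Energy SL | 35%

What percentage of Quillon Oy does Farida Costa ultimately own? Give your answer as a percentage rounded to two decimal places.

Farida reaches Quillon along 2 paths.
Via Juniper → Palisade: 10% × 94% × 25% = 2.35%.
Via Juniper: 10% × 53% = 5.3%.
Total: 2.35% + 5.3% = 7.65%.

7.65%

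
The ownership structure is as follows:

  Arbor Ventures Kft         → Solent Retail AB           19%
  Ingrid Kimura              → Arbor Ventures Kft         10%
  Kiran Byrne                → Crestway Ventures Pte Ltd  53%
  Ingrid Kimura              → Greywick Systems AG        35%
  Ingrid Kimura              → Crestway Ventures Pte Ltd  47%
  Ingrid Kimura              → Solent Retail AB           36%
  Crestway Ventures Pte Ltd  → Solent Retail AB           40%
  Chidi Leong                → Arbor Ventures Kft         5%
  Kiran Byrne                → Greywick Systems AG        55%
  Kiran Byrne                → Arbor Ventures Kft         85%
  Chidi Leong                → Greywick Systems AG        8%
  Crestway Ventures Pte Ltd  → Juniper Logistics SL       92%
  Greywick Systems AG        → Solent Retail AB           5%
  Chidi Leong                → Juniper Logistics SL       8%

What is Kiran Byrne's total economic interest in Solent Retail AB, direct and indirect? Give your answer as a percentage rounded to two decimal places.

40.10%

Kiran reaches Solent along 3 paths.
Via Arbor: 85% × 19% = 16.15%.
Via Crestway: 53% × 40% = 21.2%.
Via Greywick: 55% × 5% = 2.75%.
Total: 16.15% + 21.2% + 2.75% = 40.1%.
Rounded: 40.10%.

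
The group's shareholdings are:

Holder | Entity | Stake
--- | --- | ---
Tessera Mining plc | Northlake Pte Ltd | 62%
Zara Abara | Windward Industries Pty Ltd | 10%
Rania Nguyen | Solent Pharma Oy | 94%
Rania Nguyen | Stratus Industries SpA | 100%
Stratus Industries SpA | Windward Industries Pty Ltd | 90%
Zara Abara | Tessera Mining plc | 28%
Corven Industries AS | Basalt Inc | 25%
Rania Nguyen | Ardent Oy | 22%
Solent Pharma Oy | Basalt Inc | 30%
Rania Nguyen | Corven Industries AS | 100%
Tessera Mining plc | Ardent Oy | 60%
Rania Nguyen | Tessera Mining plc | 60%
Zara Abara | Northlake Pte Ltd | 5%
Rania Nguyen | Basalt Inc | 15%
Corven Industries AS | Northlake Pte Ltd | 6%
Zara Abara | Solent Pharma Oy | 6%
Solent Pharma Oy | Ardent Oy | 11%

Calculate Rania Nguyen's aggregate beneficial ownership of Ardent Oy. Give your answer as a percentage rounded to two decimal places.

68.34%

Rania reaches Ardent along 3 paths.
Via Tessera: 60% × 60% = 36%.
Direct stake: 22% = 22%.
Via Solent: 94% × 11% = 10.34%.
Total: 36% + 22% + 10.34% = 68.34%.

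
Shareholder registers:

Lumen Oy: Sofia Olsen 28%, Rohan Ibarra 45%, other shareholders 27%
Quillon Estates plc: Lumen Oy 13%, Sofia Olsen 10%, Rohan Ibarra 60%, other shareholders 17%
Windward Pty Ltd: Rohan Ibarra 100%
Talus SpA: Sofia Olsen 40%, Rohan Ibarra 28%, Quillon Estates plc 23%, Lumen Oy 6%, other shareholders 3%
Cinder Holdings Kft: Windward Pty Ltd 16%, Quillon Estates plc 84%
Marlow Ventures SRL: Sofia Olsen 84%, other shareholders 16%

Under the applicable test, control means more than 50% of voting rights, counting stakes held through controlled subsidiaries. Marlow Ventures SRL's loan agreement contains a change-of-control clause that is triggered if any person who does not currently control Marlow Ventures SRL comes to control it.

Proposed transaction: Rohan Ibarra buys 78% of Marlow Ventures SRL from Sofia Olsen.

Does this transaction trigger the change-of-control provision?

Yes

The purchase adds only to Rohan's holdings (Sofia's stake shrinks), so Rohan is the only person who could newly come to control Marlow.
Rohan holds 60% of Quillon, so Rohan controls Quillon.
Rohan holds 100% of Windward, so Rohan controls Windward.
Rohan and Quillon together hold 28% + 23% = 51% of Talus, so Rohan controls Talus.
Windward and Quillon together hold 16% + 84% = 100% of Cinder, so Rohan controls Cinder.
Neither Rohan nor any entity Rohan controls holds any voting interest in Marlow.
So before the transaction, Rohan does not control Marlow.
After the purchase, Rohan holds 78% of Marlow directly, and Sofia's stake falls to 6%.
Rohan holds 78% of Marlow, so Rohan controls Marlow.
Rohan did not control Marlow before and does after, so the clause is triggered.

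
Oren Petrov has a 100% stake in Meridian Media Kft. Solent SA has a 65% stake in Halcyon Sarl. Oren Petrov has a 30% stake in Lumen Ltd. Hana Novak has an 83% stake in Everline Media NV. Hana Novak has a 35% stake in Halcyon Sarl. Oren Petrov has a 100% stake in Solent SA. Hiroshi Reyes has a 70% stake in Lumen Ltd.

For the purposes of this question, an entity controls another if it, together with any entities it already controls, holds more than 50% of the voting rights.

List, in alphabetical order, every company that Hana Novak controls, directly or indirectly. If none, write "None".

Hana holds 83% of Everline, so Hana controls Everline.
No other company's threshold is met.

Everline Media NV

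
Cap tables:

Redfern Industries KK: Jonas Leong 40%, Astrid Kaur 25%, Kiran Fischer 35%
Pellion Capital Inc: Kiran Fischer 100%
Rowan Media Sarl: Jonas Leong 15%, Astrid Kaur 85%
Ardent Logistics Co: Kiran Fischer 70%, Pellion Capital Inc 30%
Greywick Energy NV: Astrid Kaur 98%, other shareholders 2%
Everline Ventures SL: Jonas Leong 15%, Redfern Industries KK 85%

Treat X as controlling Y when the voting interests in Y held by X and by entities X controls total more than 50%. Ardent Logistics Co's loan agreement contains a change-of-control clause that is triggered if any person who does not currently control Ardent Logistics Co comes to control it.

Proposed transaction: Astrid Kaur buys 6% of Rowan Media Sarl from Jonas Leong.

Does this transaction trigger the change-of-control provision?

No

The purchase adds only to Astrid's holdings (Jonas's stake shrinks), so Astrid is the only person who could newly come to control Ardent.
Astrid holds 85% of Rowan, so Astrid controls Rowan.
Astrid holds 98% of Greywick, so Astrid controls Greywick.
Neither Astrid nor any entity Astrid controls holds any voting interest in Ardent.
So before the transaction, Astrid does not control Ardent.
After the purchase, Astrid's direct stake in Rowan rises to 85% + 6% = 91%, and Jonas's stake falls to 9%.
Astrid holds 91% of Rowan, so Astrid controls Rowan.
After the transaction, neither Astrid nor any entity Astrid controls holds a voting interest in Ardent, so Astrid still does not control it.
No new person acquires control, so the clause is not triggered.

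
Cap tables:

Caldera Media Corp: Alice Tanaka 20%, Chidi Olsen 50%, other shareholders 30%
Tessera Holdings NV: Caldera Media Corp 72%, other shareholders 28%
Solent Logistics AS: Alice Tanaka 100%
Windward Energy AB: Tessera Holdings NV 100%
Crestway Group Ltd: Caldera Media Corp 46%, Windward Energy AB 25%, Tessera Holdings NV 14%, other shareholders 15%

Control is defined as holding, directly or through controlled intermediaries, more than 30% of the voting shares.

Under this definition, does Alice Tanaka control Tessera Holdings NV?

No

Alice holds 100% of Solent, so Alice controls Solent.
Neither Alice nor any entity Alice controls holds any voting interest in Tessera.
So Alice does not control Tessera.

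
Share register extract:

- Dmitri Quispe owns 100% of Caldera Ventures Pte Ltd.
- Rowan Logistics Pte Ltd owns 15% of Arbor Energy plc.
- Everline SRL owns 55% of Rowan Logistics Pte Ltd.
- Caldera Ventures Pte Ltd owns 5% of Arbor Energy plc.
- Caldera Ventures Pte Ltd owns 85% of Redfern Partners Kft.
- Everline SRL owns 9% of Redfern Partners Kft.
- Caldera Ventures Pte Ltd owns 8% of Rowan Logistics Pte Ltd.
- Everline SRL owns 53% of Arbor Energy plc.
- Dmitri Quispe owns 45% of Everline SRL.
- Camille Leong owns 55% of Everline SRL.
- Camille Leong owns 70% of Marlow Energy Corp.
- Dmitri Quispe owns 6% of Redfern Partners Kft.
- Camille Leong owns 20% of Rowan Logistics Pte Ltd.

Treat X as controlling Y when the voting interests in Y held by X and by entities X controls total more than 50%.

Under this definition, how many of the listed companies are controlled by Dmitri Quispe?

Dmitri holds 100% of Caldera, so Dmitri controls Caldera.
Dmitri and Caldera together hold 6% + 85% = 91% of Redfern, so Dmitri controls Redfern.
No other company's threshold is met.
Dmitri controls 2 companies.

2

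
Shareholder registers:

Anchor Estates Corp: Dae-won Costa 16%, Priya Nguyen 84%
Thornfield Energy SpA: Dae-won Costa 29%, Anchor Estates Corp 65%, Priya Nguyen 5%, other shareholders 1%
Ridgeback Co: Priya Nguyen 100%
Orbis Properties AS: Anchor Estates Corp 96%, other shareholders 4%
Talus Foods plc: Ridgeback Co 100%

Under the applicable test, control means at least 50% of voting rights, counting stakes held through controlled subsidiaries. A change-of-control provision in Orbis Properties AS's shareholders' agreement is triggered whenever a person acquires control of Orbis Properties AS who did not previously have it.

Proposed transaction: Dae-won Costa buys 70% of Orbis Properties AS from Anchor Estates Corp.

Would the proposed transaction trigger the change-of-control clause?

The purchase adds only to Dae-won's holdings (Anchor's stake shrinks), so Dae-won is the only person who could newly come to control Orbis.
Dae-won's largest direct stake is 29% in Thornfield, which does not meet the threshold, so Dae-won controls no company.
Neither Dae-won nor any entity Dae-won controls holds any voting interest in Orbis.
So before the transaction, Dae-won does not control Orbis.
After the purchase, Dae-won holds 70% of Orbis directly, and Anchor's stake falls to 26%.
Dae-won holds 70% of Orbis, so Dae-won controls Orbis.
Dae-won did not control Orbis before and does after, so the clause is triggered.

Yes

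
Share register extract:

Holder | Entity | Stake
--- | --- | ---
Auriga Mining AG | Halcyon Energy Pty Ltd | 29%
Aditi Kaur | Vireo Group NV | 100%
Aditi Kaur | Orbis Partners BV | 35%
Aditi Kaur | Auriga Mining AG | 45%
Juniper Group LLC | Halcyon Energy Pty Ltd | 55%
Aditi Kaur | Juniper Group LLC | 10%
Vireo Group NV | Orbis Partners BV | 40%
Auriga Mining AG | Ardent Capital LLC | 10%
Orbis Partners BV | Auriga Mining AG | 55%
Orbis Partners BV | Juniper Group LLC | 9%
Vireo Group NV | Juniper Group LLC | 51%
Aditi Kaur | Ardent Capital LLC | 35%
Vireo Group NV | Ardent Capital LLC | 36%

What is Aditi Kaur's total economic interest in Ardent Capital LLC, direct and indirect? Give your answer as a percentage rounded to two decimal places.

79.63%

Aditi reaches Ardent along 5 paths.
Via Auriga: 45% × 10% = 4.5%.
Via Vireo → Orbis → Auriga: 100% × 40% × 55% × 10% = 2.2%.
Via Orbis → Auriga: 35% × 55% × 10% = 1.925%.
Via Vireo: 100% × 36% = 36%.
Direct stake: 35% = 35%.
Total: 4.5% + 2.2% + 1.925% + 36% + 35% = 79.625%.
Rounded: 79.63%.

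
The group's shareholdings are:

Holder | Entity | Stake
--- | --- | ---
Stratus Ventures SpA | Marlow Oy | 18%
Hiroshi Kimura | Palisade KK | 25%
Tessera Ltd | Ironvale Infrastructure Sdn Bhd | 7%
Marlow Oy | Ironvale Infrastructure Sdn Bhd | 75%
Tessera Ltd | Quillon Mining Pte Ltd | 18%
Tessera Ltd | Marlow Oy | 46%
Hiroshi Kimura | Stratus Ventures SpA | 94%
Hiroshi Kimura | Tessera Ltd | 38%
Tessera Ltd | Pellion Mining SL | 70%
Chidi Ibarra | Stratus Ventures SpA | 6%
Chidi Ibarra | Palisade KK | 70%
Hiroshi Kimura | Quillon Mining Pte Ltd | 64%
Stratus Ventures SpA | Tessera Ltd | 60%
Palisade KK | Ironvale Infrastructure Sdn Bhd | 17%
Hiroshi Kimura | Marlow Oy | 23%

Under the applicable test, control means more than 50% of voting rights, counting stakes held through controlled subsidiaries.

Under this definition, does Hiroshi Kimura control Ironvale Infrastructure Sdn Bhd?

Hiroshi holds 94% of Stratus, so Hiroshi controls Stratus.
Stratus and Hiroshi together hold 60% + 38% = 98% of Tessera, so Hiroshi controls Tessera.
Tessera and Hiroshi and Stratus together hold 46% + 23% + 18% = 87% of Marlow, so Hiroshi controls Marlow.
Marlow and Tessera together hold 75% + 7% = 82% of Ironvale, so Hiroshi controls Ironvale.

Yes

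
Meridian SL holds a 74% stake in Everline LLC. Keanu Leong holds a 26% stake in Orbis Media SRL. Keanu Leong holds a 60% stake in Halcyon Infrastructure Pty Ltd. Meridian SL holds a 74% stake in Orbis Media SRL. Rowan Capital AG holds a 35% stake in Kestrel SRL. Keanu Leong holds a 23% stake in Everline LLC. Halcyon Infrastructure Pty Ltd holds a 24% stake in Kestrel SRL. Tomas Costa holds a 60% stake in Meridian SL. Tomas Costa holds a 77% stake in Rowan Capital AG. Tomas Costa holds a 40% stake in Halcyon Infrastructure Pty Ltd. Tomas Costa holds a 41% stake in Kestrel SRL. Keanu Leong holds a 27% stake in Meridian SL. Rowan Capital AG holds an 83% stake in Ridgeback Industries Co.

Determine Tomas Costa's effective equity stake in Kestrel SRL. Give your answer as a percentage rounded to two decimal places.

77.55%

Tomas reaches Kestrel along 3 paths.
Via Rowan: 77% × 35% = 26.95%.
Via Halcyon: 40% × 24% = 9.6%.
Direct stake: 41% = 41%.
Total: 26.95% + 9.6% + 41% = 77.55%.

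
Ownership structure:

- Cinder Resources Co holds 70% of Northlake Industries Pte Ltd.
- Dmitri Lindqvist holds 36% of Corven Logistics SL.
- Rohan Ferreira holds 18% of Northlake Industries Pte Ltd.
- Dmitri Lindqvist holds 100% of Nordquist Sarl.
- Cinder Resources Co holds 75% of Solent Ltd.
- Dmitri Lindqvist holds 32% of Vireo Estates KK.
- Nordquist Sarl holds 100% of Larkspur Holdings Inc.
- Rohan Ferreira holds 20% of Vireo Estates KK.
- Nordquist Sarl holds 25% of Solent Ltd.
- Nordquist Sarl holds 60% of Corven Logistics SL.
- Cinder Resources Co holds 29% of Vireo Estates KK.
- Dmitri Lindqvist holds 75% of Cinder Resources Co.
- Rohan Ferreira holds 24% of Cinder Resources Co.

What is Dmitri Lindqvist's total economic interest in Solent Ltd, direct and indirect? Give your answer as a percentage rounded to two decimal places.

81.25%

Dmitri reaches Solent along 2 paths.
Via Cinder: 75% × 75% = 56.25%.
Via Nordquist: 100% × 25% = 25%.
Total: 56.25% + 25% = 81.25%.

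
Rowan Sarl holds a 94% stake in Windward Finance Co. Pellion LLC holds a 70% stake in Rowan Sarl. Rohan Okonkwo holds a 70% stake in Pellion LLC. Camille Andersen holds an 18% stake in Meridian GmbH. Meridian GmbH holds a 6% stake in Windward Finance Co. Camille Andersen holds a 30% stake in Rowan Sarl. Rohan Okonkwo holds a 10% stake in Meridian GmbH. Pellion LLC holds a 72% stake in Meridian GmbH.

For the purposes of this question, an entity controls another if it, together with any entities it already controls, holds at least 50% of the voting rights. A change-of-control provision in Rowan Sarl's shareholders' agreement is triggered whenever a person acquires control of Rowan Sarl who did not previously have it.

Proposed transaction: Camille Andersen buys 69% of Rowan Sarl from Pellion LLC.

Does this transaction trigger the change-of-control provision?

Yes

The purchase adds only to Camille's holdings (Pellion's stake shrinks), so Camille is the only person who could newly come to control Rowan.
Camille's largest direct stake is 30% in Rowan, which does not meet the threshold, so Camille controls no company.
In Rowan, Camille's side holds only 30%, not ≥ 50%.
So before the transaction, Camille does not control Rowan.
After the purchase, Camille's direct stake in Rowan rises to 30% + 69% = 99%, and Pellion's stake falls to 1%.
Camille holds 99% of Rowan, so Camille controls Rowan.
Camille did not control Rowan before and does after, so the clause is triggered.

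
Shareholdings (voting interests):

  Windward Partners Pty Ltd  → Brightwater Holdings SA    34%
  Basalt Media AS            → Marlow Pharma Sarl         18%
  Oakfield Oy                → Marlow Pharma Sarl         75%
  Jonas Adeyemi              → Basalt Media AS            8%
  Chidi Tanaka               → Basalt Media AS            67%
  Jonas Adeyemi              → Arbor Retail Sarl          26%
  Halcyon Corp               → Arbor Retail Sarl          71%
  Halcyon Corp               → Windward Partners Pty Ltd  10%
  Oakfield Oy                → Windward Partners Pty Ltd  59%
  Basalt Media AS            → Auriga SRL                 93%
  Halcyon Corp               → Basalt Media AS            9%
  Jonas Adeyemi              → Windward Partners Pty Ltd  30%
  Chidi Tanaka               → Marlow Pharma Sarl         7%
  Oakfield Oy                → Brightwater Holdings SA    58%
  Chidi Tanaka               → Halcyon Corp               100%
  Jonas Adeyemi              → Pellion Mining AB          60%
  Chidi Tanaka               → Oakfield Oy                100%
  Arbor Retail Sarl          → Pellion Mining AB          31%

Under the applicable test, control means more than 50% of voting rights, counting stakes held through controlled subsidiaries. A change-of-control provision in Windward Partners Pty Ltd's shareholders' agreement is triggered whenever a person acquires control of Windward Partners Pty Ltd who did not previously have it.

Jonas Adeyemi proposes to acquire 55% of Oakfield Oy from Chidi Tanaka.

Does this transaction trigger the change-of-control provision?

The purchase adds only to Jonas's holdings (Chidi's stake shrinks), so Jonas is the only person who could newly come to control Windward.
Jonas holds 60% of Pellion, so Jonas controls Pellion.
In Windward, Jonas's side holds only 30%, not > 50%.
So before the transaction, Jonas does not control Windward.
After the purchase, Jonas holds 55% of Oakfield directly, and Chidi's stake falls to 45%.
Jonas holds 55% of Oakfield, so Jonas controls Oakfield.
Jonas and Oakfield together hold 30% + 59% = 89% of Windward, so Jonas controls Windward.
Jonas did not control Windward before and does after, so the clause is triggered.

Yes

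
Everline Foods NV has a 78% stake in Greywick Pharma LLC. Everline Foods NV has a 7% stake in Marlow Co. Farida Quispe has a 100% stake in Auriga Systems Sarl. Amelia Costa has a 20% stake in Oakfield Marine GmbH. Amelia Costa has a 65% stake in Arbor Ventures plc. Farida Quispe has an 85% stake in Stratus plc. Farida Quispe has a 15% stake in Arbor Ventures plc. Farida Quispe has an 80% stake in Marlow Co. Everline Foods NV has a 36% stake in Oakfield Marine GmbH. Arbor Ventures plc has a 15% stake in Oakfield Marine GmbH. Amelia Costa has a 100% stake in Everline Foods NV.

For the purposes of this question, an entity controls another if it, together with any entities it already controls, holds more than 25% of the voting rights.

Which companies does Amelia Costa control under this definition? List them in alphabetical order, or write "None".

Amelia holds 100% of Everline, so Amelia controls Everline.
Amelia holds 65% of Arbor, so Amelia controls Arbor.
Amelia and Everline and Arbor together hold 20% + 36% + 15% = 71% of Oakfield, so Amelia controls Oakfield.
Everline holds 78% of Greywick, so Amelia controls Greywick.
No other company's threshold is met.

Arbor Ventures plc, Everline Foods NV, Greywick Pharma LLC, Oakfield Marine GmbH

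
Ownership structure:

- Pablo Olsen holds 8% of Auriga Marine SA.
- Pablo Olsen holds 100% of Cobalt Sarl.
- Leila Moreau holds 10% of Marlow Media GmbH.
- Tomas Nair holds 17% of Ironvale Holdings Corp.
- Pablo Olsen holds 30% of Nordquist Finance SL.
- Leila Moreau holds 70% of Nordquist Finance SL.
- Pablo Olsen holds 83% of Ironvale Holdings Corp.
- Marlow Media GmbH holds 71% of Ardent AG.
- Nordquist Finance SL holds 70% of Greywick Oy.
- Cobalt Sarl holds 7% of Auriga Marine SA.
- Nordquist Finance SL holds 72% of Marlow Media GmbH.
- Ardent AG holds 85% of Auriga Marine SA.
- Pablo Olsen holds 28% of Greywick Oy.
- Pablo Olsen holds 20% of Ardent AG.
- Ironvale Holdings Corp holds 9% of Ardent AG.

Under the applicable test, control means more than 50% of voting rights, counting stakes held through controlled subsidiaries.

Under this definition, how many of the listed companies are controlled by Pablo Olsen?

Pablo holds 83% of Ironvale, so Pablo controls Ironvale.
Pablo holds 100% of Cobalt, so Pablo controls Cobalt.
No other company's threshold is met.
Pablo controls 2 companies.

2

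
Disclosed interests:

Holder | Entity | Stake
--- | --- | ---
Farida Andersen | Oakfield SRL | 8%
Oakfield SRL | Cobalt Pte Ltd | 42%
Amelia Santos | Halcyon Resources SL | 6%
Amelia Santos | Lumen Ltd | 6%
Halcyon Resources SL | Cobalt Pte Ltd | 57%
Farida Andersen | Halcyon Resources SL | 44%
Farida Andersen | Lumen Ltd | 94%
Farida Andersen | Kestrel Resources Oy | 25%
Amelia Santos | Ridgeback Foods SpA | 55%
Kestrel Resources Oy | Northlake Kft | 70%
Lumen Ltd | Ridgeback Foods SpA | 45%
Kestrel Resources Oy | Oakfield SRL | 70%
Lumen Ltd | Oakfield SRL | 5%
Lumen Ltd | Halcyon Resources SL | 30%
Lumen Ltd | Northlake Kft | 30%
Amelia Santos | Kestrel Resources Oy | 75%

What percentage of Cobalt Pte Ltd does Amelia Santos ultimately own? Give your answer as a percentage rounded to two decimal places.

26.62%

Amelia reaches Cobalt along 4 paths.
Via Kestrel → Oakfield: 75% × 70% × 42% = 22.05%.
Via Lumen → Oakfield: 6% × 5% × 42% = 0.126%.
Via Lumen → Halcyon: 6% × 30% × 57% = 1.026%.
Via Halcyon: 6% × 57% = 3.42%.
Total: 22.05% + 0.126% + 1.026% + 3.42% = 26.622%.
Rounded: 26.62%.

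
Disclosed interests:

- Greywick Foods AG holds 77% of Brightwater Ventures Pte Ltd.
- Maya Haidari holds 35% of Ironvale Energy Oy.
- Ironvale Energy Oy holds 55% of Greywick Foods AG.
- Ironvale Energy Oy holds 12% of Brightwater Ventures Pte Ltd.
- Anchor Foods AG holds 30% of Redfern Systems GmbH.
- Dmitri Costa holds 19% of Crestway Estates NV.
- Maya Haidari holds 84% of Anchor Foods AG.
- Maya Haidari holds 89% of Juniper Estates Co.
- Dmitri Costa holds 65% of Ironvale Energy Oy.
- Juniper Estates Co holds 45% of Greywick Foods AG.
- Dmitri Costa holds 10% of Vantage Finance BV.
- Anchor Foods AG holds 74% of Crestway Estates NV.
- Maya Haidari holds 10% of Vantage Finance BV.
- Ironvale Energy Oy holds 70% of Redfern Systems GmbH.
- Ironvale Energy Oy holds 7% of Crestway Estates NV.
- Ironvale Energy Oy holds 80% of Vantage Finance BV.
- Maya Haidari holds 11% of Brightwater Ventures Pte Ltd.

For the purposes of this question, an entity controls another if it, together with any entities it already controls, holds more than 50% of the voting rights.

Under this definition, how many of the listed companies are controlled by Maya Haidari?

Maya holds 89% of Juniper, so Maya controls Juniper.
Maya holds 84% of Anchor, so Maya controls Anchor.
Anchor holds 74% of Crestway, so Maya controls Crestway.
No other company's threshold is met.
Maya controls 3 companies.

3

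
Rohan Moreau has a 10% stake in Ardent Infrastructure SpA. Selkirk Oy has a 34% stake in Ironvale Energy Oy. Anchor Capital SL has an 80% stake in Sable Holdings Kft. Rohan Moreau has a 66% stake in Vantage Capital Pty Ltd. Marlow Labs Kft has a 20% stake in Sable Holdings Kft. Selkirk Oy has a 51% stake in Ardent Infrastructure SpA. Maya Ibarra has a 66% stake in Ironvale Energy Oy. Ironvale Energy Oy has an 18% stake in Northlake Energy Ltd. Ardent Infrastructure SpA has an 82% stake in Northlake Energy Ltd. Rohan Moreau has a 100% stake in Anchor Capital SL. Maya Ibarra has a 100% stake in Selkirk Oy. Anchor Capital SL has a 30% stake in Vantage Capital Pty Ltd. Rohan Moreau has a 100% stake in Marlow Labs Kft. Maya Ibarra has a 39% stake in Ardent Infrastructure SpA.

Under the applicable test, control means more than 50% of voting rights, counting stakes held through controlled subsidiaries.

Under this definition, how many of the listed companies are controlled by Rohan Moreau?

Rohan holds 100% of Marlow, so Rohan controls Marlow.
Rohan holds 100% of Anchor, so Rohan controls Anchor.
Marlow and Anchor together hold 20% + 80% = 100% of Sable, so Rohan controls Sable.
Anchor and Rohan together hold 30% + 66% = 96% of Vantage, so Rohan controls Vantage.
No other company's threshold is met.
Rohan controls 4 companies.

4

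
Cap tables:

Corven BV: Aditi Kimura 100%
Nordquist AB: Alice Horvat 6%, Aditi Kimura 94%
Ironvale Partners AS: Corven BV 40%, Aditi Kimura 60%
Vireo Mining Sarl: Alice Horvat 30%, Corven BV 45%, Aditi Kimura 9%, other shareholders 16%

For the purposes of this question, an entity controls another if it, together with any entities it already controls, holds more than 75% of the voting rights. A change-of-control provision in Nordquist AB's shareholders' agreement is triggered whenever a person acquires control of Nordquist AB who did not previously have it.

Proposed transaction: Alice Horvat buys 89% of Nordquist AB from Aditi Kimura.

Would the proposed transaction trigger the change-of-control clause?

Yes

The purchase adds only to Alice's holdings (Aditi's stake shrinks), so Alice is the only person who could newly come to control Nordquist.
Alice's largest direct stake is 30% in Vireo, which does not meet the threshold, so Alice controls no company.
In Nordquist, Alice's side holds only 6%, not > 75%.
So before the transaction, Alice does not control Nordquist.
After the purchase, Alice's direct stake in Nordquist rises to 6% + 89% = 95%, and Aditi's stake falls to 5%.
Alice holds 95% of Nordquist, so Alice controls Nordquist.
Alice did not control Nordquist before and does after, so the clause is triggered.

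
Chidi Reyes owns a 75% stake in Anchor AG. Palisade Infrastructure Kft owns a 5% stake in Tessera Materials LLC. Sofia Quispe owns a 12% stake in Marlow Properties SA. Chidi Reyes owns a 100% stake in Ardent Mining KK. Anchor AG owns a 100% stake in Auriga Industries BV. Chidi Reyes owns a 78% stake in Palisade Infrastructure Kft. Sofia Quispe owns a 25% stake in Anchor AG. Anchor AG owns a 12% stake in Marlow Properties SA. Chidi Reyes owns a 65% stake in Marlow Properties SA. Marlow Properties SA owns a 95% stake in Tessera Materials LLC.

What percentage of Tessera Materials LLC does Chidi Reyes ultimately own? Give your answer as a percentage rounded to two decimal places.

Chidi reaches Tessera along 3 paths.
Via Anchor → Marlow: 75% × 12% × 95% = 8.55%.
Via Marlow: 65% × 95% = 61.75%.
Via Palisade: 78% × 5% = 3.9%.
Total: 8.55% + 61.75% + 3.9% = 74.2%.
Rounded: 74.20%.

74.20%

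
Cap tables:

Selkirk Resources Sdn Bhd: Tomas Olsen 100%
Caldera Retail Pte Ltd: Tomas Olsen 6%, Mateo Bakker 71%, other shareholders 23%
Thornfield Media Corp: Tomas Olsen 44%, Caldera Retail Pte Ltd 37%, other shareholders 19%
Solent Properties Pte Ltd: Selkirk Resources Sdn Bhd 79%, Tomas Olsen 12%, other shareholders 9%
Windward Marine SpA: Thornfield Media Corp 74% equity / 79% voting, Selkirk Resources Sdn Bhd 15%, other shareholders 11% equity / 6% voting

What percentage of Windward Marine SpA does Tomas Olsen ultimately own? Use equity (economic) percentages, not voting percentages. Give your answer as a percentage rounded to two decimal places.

Tomas reaches Windward along 3 paths.
Via Thornfield: 44% × 74% = 32.56%.
Via Caldera → Thornfield: 6% × 37% × 74% = 1.6428%.
Via Selkirk: 100% × 15% = 15%.
Total: 32.56% + 1.6428% + 15% = 49.2028%.
Rounded: 49.20%.

49.20%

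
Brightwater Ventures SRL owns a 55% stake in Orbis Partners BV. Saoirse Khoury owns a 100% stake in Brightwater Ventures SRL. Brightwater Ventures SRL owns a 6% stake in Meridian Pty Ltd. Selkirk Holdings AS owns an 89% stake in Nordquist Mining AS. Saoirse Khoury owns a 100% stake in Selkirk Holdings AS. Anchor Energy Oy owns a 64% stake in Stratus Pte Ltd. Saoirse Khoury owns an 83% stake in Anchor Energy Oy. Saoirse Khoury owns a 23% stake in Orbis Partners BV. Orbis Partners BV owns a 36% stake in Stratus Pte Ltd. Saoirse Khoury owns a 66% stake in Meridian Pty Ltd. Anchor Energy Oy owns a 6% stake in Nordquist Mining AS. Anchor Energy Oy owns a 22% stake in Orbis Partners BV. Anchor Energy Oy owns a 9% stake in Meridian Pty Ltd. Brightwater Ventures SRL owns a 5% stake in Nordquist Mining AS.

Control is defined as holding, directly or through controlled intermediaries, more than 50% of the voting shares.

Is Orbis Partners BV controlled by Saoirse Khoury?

Yes

Saoirse holds 100% of Brightwater, so Saoirse controls Brightwater.
Saoirse holds 83% of Anchor, so Saoirse controls Anchor.
Brightwater and Saoirse and Anchor together hold 55% + 23% + 22% = 100% of Orbis, so Saoirse controls Orbis.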